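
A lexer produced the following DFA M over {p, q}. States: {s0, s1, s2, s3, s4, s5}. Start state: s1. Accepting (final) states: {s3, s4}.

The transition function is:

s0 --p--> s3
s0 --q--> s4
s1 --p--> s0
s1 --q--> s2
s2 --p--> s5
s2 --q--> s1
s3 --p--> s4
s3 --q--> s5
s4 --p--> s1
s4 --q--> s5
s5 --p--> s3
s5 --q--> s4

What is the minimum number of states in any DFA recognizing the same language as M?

4

Start with accepting vs non-accepting: {s3,s4} | {s0,s1,s2,s5}.
On input p, block {s3,s4} splits into {s3} and {s4}.
Refine {s0,s1,s2,s5} on symbol p: members go to different blocks, giving {s0,s5} and {s1,s2}.
Stable partition: {s3} | {s0,s5} | {s4} | {s1,s2} — 4 equivalence classes.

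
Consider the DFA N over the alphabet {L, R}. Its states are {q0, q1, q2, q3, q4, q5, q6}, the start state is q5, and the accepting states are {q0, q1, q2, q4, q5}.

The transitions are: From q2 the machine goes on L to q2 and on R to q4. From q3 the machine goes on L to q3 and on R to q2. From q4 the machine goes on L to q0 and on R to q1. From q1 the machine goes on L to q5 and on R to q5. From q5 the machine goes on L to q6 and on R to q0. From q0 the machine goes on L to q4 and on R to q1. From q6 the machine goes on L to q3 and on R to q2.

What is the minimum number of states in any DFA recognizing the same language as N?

P0 = {q0,q1,q2,q4,q5} | {q3,q6}.
Refine {q0,q1,q2,q4,q5} on symbol L: members go to different blocks, giving {q0,q1,q2,q4} and {q5}.
Split {q0,q1,q2,q4} by δ(·,L) → {q0,q2,q4} and {q1}.
On input R, block {q0,q2,q4} splits into {q0,q4} and {q2}.
No further refinement is possible. Final partition (5 blocks): {q0,q4} | {q3,q6} | {q5} | {q1} | {q2}.

5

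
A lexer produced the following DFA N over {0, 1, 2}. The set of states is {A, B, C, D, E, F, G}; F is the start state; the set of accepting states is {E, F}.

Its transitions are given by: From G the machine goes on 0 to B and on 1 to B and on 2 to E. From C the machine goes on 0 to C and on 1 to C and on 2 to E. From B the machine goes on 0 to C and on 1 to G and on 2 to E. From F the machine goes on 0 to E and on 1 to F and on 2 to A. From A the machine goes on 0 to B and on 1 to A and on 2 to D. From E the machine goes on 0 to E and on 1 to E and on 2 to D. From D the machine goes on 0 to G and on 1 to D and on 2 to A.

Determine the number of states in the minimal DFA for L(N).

3

All states are reachable from the start state.
Start with accepting vs non-accepting: {E,F} | {A,B,C,D,G}.
On input 2, block {A,B,C,D,G} splits into {B,C,G} and {A,D}.
Stable partition: {E,F} | {B,C,G} | {A,D} — 3 equivalence classes.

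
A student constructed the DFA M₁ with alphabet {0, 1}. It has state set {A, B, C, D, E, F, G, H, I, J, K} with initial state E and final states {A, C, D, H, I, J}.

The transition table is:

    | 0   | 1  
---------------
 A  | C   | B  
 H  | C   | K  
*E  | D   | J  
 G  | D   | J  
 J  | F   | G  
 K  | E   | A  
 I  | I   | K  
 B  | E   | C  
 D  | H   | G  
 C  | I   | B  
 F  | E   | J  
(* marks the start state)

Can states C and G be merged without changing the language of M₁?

No

Every state is reachable, so we keep all 11.
P0 = {A,C,D,H,I,J} | {B,E,F,G,K}.
On input 0, block {A,C,D,H,I,J} splits into {A,C,D,H,I} and {J}.
Split {B,E,F,G,K} by δ(·,0) → {B,F,K} and {E,G}.
Refine {A,C,D,H,I} on symbol 1: members go to different blocks, giving {A,C,H,I} and {D}.
On input 1, block {B,F,K} splits into {B,K} and {F}.
The partition is now stable with 6 blocks: {A,C,H,I} | {B,K} | {J} | {E,G} | {D} | {F}.
C and G end up in different blocks, so they are distinguishable. For instance, the string 'ε' is accepted from only C.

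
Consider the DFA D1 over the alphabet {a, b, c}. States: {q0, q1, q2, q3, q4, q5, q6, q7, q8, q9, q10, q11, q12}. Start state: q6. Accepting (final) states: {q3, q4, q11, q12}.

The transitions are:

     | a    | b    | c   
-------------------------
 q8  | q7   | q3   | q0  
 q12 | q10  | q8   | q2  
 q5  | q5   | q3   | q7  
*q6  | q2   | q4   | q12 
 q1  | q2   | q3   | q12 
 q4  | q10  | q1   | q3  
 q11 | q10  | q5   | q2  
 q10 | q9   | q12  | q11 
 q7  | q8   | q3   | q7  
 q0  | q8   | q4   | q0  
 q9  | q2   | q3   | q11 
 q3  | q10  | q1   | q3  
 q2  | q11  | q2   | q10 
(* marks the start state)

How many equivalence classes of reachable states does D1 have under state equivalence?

6

Every state is reachable, so we keep all 13.
Initial partition by acceptance: {q3,q4,q11,q12} | {q0,q1,q2,q5,q6,q7,q8,q9,q10}.
Split {q3,q4,q11,q12} by δ(·,c) → {q3,q4} and {q11,q12}.
Refine {q0,q1,q2,q5,q6,q7,q8,q9,q10} on symbol a: members go to different blocks, giving {q0,q1,q5,q6,q7,q8,q9,q10} and {q2}.
On input a, block {q0,q1,q5,q6,q7,q8,q9,q10} splits into {q0,q5,q7,q8,q10} and {q1,q6,q9}.
Split {q0,q5,q7,q8,q10} by δ(·,a) → {q0,q5,q7,q8} and {q10}.
Stable partition: {q3,q4} | {q0,q5,q7,q8} | {q11,q12} | {q2} | {q1,q6,q9} | {q10} — 6 equivalence classes.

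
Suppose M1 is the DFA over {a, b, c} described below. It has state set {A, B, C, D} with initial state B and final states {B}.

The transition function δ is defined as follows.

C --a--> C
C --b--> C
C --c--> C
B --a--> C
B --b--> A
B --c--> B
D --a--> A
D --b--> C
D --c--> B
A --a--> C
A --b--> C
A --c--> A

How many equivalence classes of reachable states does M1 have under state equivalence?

First remove the unreachable states {D}; 3 states remain.
Start with accepting vs non-accepting: {B} | {A,C}.
No further refinement is possible. Final partition (2 blocks): {B} | {A,C}.

2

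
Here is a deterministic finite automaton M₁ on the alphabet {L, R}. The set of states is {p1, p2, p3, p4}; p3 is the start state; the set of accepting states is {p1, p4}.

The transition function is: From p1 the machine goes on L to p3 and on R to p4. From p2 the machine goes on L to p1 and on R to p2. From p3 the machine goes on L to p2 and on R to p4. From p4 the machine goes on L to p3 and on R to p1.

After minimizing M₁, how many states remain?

Initial partition by acceptance: {p1,p4} | {p2,p3}.
On input L, block {p2,p3} splits into {p2} and {p3}.
Stable partition: {p1,p4} | {p2} | {p3} — 3 equivalence classes.

3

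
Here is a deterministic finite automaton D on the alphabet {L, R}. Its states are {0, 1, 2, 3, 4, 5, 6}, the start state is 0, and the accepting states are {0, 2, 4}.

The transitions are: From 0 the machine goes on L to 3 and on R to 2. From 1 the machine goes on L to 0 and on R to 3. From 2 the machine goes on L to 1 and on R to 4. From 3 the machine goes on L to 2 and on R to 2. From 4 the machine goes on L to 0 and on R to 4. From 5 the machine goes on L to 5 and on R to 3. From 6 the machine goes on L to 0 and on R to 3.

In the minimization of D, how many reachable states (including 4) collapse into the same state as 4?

States {5,6} cannot be reached from the start state, so discard them.
P0 = {0,2,4} | {1,3}.
Split {0,2,4} by δ(·,L) → {0,2} and {4}.
On input R, block {0,2} splits into {0} and {2}.
On input L, block {1,3} splits into {1} and {3}.
The partition is now stable with 5 blocks: {0} | {1} | {4} | {2} | {3}.
State 4 belongs to the block {4}, which has 1 states.

1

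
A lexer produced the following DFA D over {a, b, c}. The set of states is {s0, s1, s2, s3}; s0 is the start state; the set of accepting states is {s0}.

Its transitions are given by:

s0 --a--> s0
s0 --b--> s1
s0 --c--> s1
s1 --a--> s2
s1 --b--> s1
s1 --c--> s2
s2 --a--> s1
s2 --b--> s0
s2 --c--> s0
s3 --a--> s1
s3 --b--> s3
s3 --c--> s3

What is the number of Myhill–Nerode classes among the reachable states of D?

States {s3} cannot be reached from the start state, so discard them.
Initial partition by acceptance: {s0} | {s1,s2}.
Split {s1,s2} by δ(·,b) → {s1} and {s2}.
Stable partition: {s0} | {s1} | {s2} — 3 equivalence classes.

3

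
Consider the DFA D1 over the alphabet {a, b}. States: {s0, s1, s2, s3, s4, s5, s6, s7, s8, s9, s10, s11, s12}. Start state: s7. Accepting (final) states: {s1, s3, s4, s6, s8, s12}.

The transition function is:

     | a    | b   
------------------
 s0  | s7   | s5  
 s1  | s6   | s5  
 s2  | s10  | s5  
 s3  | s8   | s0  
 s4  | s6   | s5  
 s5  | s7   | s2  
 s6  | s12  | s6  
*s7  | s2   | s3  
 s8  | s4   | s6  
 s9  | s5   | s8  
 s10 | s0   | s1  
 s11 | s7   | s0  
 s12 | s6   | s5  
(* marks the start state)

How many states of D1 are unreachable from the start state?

2

Starting at s7 and following transitions, the reachable set is {s0, s1, s2, s3, s4, s5, s6, s7, s8, s10, s12}. That leaves s9, s11 unreachable — 2 in total.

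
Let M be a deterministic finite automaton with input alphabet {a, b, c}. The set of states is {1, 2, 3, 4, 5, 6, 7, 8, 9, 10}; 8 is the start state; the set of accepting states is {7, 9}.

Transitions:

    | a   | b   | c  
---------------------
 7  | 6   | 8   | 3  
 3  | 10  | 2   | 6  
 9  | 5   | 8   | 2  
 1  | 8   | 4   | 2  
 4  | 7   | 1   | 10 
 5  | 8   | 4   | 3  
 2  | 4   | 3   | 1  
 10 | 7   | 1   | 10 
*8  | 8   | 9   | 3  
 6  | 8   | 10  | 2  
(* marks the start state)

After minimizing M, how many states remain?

Every state is reachable, so we keep all 10.
Start with accepting vs non-accepting: {7,9} | {1,2,3,4,5,6,8,10}.
Refine {1,2,3,4,5,6,8,10} on symbol a: members go to different blocks, giving {1,2,3,5,6,8} and {4,10}.
Split {1,2,3,5,6,8} by δ(·,a) → {1,5,6,8} and {2,3}.
Refine {1,5,6,8} on symbol b: members go to different blocks, giving {1,5,6} and {8}.
The partition is now stable with 5 blocks: {7,9} | {1,5,6} | {4,10} | {2,3} | {8}.

5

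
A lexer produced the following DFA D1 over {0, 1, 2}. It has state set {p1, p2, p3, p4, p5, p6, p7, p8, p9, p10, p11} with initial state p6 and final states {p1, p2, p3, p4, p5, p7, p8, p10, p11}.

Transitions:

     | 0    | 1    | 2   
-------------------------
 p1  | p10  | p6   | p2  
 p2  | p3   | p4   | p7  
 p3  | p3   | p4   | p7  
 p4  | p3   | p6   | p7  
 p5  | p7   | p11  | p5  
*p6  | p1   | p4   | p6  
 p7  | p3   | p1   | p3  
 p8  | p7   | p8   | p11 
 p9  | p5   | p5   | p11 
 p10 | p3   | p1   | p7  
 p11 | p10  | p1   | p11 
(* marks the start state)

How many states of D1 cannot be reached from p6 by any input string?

4

BFS from p6 reaches {p1, p2, p3, p4, p6, p7, p10}; the 4 state(s) p5, p8, p9, p11 are never visited.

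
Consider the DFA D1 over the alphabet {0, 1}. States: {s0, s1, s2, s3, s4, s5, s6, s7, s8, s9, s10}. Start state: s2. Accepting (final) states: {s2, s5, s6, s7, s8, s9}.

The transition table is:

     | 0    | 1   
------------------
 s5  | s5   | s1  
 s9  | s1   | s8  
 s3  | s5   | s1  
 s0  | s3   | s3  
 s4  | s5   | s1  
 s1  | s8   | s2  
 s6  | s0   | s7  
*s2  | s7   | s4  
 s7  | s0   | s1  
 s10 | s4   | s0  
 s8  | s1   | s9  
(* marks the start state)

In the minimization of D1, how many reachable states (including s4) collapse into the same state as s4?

2

States {s6,s10} cannot be reached from the start state, so discard them.
Start with accepting vs non-accepting: {s2,s5,s7,s8,s9} | {s0,s1,s3,s4}.
On input 0, block {s2,s5,s7,s8,s9} splits into {s7,s8,s9} and {s2,s5}.
On input 1, block {s7,s8,s9} splits into {s8,s9} and {s7}.
Refine {s0,s1,s3,s4} on symbol 0: members go to different blocks, giving {s3,s4} and {s0} and {s1}.
Split {s2,s5} by δ(·,0) → {s2} and {s5}.
Stable partition: {s8,s9} | {s3,s4} | {s2} | {s7} | {s0} | {s1} | {s5} — 7 equivalence classes.
The equivalence class containing s4 is {s3,s4}, of size 2.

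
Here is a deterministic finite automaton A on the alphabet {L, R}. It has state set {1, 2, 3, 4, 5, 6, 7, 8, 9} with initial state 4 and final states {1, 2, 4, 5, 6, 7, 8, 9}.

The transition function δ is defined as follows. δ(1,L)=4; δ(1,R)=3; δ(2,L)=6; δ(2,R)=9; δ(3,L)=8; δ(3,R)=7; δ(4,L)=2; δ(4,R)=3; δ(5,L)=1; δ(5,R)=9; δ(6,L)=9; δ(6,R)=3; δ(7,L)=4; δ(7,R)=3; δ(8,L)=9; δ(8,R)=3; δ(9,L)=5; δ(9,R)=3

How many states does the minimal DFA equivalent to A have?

All states are reachable from the start state.
Initial partition by acceptance: {1,2,4,5,6,7,8,9} | {3}.
Split {1,2,4,5,6,7,8,9} by δ(·,R) → {1,4,6,7,8,9} and {2,5}.
Refine {1,4,6,7,8,9} on symbol L: members go to different blocks, giving {1,6,7,8} and {4,9}.
Stable partition: {1,6,7,8} | {3} | {2,5} | {4,9} — 4 equivalence classes.

4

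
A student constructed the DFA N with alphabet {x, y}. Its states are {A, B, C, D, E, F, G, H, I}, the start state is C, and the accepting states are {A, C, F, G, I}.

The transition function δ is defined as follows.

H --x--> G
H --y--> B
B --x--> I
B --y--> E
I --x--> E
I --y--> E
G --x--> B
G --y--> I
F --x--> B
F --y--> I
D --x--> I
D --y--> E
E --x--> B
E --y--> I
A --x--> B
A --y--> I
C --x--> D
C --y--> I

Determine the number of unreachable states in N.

4

No path from C leads to A, F, G, H; the other 5 states are all reachable.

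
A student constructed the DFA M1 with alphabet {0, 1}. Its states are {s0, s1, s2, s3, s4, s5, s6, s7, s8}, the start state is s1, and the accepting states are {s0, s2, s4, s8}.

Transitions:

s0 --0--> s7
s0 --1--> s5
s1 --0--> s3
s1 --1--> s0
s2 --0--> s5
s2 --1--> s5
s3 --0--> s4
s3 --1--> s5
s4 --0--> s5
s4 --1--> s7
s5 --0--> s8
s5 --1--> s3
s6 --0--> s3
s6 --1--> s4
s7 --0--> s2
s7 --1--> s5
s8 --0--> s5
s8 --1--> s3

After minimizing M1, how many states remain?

Reachable states from the start: {s0,s1,s2,s3,s4,s5,s7,s8}. Unreachable: {s6} — drop them.
Start with accepting vs non-accepting: {s0,s2,s4,s8} | {s1,s3,s5,s7}.
On input 0, block {s1,s3,s5,s7} splits into {s3,s5,s7} and {s1}.
Stable partition: {s0,s2,s4,s8} | {s3,s5,s7} | {s1} — 3 equivalence classes.

3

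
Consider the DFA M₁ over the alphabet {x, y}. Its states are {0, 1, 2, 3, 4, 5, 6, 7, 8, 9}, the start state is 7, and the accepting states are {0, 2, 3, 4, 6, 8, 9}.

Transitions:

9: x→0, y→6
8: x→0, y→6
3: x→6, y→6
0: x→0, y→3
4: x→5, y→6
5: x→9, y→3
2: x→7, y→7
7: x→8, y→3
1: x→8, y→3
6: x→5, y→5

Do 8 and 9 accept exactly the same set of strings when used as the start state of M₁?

Yes

First remove the unreachable states {1,2,4}; 7 states remain.
Start with accepting vs non-accepting: {0,3,6,8,9} | {5,7}.
Split {0,3,6,8,9} by δ(·,x) → {0,3,8,9} and {6}.
Refine {0,3,8,9} on symbol x: members go to different blocks, giving {0,8,9} and {3}.
On input y, block {0,8,9} splits into {8,9} and {0}.
The partition is now stable with 5 blocks: {8,9} | {5,7} | {6} | {3} | {0}.
8 and 9 lie in the same block of the stable partition, so they are equivalent — no string distinguishes them.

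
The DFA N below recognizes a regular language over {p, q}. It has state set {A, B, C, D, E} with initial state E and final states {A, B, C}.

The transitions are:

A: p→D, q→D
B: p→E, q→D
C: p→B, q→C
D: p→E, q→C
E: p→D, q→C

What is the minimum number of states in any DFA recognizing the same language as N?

States {A} cannot be reached from the start state, so discard them.
Initial partition by acceptance: {B,C} | {D,E}.
Refine {B,C} on symbol p: members go to different blocks, giving {B} and {C}.
No further refinement is possible. Final partition (3 blocks): {B} | {D,E} | {C}.

3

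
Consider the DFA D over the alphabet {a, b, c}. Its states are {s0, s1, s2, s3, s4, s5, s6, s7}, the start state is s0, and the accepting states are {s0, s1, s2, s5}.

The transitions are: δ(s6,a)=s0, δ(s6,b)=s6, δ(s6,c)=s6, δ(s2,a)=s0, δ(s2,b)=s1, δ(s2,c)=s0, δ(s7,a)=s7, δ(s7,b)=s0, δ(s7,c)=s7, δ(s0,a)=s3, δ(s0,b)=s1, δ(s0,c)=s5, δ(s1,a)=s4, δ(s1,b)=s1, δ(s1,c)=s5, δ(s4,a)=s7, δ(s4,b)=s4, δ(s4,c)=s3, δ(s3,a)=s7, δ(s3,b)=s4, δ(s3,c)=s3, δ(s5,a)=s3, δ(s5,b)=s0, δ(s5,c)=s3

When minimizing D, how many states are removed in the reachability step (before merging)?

BFS from s0 reaches {s0, s1, s3, s4, s5, s7}; the 2 state(s) s2, s6 are never visited.

2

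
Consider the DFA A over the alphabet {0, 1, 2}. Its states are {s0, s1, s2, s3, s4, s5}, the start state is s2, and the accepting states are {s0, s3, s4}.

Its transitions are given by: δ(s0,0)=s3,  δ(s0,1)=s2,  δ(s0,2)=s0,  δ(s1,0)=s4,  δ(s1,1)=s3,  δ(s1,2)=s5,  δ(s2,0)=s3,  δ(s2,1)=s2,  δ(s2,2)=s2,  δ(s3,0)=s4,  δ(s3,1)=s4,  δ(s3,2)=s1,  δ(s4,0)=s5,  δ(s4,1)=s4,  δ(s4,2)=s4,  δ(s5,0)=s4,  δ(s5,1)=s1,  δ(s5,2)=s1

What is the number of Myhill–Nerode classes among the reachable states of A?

5

States {s0} cannot be reached from the start state, so discard them.
Start with accepting vs non-accepting: {s3,s4} | {s1,s2,s5}.
Split {s3,s4} by δ(·,0) → {s3} and {s4}.
Refine {s1,s2,s5} on symbol 0: members go to different blocks, giving {s1,s5} and {s2}.
Refine {s1,s5} on symbol 1: members go to different blocks, giving {s1} and {s5}.
The partition is now stable with 5 blocks: {s3} | {s1} | {s4} | {s2} | {s5}.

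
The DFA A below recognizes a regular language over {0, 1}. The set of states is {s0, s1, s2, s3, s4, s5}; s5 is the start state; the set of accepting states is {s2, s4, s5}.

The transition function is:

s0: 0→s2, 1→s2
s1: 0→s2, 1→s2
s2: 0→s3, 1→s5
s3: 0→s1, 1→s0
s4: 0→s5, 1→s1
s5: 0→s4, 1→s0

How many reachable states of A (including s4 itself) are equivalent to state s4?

Every state is reachable, so we keep all 6.
Initial partition by acceptance: {s2,s4,s5} | {s0,s1,s3}.
Refine {s2,s4,s5} on symbol 0: members go to different blocks, giving {s4,s5} and {s2}.
On input 0, block {s0,s1,s3} splits into {s0,s1} and {s3}.
The partition is now stable with 4 blocks: {s4,s5} | {s0,s1} | {s2} | {s3}.
State s4 belongs to the block {s4,s5}, which has 2 states.

2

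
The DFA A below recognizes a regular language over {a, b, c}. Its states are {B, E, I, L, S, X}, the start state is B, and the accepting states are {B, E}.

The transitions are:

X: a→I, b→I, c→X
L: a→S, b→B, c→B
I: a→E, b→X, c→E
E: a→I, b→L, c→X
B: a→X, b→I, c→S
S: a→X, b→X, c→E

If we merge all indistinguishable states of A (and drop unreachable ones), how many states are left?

Every state is reachable, so we keep all 6.
P0 = {B,E} | {I,L,S,X}.
On input a, block {I,L,S,X} splits into {L,S,X} and {I}.
Split {B,E} by δ(·,a) → {B} and {E}.
On input a, block {L,S,X} splits into {L,S} and {X}.
On input a, block {L,S} splits into {L} and {S}.
No further refinement is possible. Final partition (6 blocks): {B} | {L} | {I} | {E} | {X} | {S}.

6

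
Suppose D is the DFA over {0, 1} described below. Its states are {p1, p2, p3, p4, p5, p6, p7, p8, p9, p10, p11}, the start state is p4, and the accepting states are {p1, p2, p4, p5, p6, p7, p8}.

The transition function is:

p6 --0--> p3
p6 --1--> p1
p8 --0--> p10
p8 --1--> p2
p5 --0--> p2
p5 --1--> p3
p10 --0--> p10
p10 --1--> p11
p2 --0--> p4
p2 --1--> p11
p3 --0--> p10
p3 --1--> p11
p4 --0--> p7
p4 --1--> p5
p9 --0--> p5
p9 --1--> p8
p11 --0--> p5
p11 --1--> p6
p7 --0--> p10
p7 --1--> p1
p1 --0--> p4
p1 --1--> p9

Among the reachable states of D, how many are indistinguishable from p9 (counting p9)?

2

All states are reachable from the start state.
P0 = {p1,p2,p4,p5,p6,p7,p8} | {p3,p9,p10,p11}.
Split {p1,p2,p4,p5,p6,p7,p8} by δ(·,0) → {p1,p2,p4,p5} and {p6,p7,p8}.
Split {p1,p2,p4,p5} by δ(·,0) → {p1,p2,p5} and {p4}.
Split {p1,p2,p5} by δ(·,0) → {p1,p2} and {p5}.
Split {p3,p9,p10,p11} by δ(·,0) → {p3,p10} and {p9,p11}.
Stable partition: {p1,p2} | {p3,p10} | {p6,p7,p8} | {p4} | {p5} | {p9,p11} — 6 equivalence classes.
State p9 belongs to the block {p9,p11}, which has 2 states.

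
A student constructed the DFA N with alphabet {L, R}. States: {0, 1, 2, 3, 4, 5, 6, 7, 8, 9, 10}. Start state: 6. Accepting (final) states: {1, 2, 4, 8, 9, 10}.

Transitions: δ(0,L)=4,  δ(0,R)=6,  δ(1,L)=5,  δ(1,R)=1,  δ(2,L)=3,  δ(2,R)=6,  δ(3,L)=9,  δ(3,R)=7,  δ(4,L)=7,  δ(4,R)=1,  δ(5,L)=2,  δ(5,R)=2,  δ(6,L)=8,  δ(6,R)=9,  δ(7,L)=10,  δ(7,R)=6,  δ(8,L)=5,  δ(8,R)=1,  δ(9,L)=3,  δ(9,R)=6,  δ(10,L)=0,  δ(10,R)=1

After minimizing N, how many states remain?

7

Initial partition by acceptance: {1,2,4,8,9,10} | {0,3,5,6,7}.
Refine {1,2,4,8,9,10} on symbol R: members go to different blocks, giving {1,4,8,10} and {2,9}.
On input L, block {0,3,5,6,7} splits into {0,6,7} and {3,5}.
On input L, block {1,4,8,10} splits into {1,8} and {4,10}.
Split {0,6,7} by δ(·,L) → {0,7} and {6}.
Split {3,5} by δ(·,R) → {3} and {5}.
The partition is now stable with 7 blocks: {1,8} | {0,7} | {2,9} | {3} | {4,10} | {6} | {5}.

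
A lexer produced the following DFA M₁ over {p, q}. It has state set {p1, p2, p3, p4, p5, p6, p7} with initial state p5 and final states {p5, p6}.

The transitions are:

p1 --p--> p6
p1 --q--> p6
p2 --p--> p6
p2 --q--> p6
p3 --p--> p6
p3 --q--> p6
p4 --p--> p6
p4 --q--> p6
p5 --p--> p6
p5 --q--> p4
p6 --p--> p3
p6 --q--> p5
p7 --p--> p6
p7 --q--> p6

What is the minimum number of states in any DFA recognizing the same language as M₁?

3

First remove the unreachable states {p1,p2,p7}; 4 states remain.
P0 = {p5,p6} | {p3,p4}.
On input p, block {p5,p6} splits into {p5} and {p6}.
No further refinement is possible. Final partition (3 blocks): {p5} | {p3,p4} | {p6}.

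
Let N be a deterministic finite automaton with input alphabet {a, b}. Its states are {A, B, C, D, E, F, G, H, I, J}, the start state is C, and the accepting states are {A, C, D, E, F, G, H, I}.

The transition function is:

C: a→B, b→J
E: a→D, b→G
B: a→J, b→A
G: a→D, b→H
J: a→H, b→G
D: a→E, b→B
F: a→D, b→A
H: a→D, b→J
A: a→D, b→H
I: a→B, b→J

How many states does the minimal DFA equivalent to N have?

7

Reachable states from the start: {A,B,C,D,E,G,H,J}. Unreachable: {F,I} — drop them.
Start with accepting vs non-accepting: {A,C,D,E,G,H} | {B,J}.
Refine {A,C,D,E,G,H} on symbol a: members go to different blocks, giving {A,D,E,G,H} and {C}.
Split {A,D,E,G,H} by δ(·,b) → {A,E,G} and {D,H}.
On input b, block {A,E,G} splits into {A,G} and {E}.
Refine {B,J} on symbol a: members go to different blocks, giving {B} and {J}.
Split {D,H} by δ(·,a) → {D} and {H}.
The partition is now stable with 7 blocks: {A,G} | {B} | {C} | {D} | {E} | {J} | {H}.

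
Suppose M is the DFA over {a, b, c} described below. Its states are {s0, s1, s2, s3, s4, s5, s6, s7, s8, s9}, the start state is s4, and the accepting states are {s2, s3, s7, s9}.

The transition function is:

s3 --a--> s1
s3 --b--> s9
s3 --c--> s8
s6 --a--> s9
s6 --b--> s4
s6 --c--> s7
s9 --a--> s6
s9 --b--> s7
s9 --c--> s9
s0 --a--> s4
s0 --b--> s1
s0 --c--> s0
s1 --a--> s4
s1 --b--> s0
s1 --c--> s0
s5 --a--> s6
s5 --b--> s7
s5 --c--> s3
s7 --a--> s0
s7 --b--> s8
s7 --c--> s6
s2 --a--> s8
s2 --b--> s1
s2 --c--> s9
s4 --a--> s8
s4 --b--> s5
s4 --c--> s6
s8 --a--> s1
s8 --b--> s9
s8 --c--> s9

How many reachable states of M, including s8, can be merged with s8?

1

First remove the unreachable states {s2}; 9 states remain.
P0 = {s3,s7,s9} | {s0,s1,s4,s5,s6,s8}.
Split {s3,s7,s9} by δ(·,b) → {s3,s9} and {s7}.
Split {s3,s9} by δ(·,b) → {s3} and {s9}.
Refine {s0,s1,s4,s5,s6,s8} on symbol a: members go to different blocks, giving {s0,s1,s4,s5,s8} and {s6}.
On input a, block {s0,s1,s4,s5,s8} splits into {s0,s1,s4,s8} and {s5}.
Split {s0,s1,s4,s8} by δ(·,b) → {s0,s1} and {s4} and {s8}.
The partition is now stable with 8 blocks: {s3} | {s0,s1} | {s7} | {s9} | {s6} | {s5} | {s4} | {s8}.
State s8 belongs to the block {s8}, which has 1 states.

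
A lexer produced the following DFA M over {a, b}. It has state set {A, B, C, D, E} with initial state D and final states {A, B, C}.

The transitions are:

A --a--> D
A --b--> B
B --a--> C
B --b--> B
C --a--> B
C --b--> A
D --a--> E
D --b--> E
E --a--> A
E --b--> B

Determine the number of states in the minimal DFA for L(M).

All states are reachable from the start state.
Initial partition by acceptance: {A,B,C} | {D,E}.
Refine {A,B,C} on symbol a: members go to different blocks, giving {B,C} and {A}.
On input b, block {B,C} splits into {B} and {C}.
Refine {D,E} on symbol a: members go to different blocks, giving {D} and {E}.
No further refinement is possible. Final partition (5 blocks): {B} | {D} | {A} | {C} | {E}.

5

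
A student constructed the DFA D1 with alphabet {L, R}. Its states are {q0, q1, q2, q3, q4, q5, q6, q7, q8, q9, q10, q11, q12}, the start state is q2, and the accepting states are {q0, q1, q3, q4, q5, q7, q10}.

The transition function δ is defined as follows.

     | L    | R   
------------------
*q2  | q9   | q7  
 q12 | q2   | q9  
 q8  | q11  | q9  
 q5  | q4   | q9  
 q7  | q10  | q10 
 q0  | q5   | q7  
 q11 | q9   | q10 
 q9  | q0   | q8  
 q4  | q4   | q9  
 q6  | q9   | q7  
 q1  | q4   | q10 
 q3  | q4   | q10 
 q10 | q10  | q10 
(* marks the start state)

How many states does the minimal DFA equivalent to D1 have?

Reachable states from the start: {q0,q2,q4,q5,q7,q8,q9,q10,q11}. Unreachable: {q1,q3,q6,q12} — drop them.
Start with accepting vs non-accepting: {q0,q4,q5,q7,q10} | {q2,q8,q9,q11}.
Split {q0,q4,q5,q7,q10} by δ(·,R) → {q0,q7,q10} and {q4,q5}.
Split {q0,q7,q10} by δ(·,L) → {q7,q10} and {q0}.
Split {q2,q8,q9,q11} by δ(·,L) → {q2,q8,q11} and {q9}.
Split {q2,q8,q11} by δ(·,L) → {q2,q11} and {q8}.
Stable partition: {q7,q10} | {q2,q11} | {q4,q5} | {q0} | {q9} | {q8} — 6 equivalence classes.

6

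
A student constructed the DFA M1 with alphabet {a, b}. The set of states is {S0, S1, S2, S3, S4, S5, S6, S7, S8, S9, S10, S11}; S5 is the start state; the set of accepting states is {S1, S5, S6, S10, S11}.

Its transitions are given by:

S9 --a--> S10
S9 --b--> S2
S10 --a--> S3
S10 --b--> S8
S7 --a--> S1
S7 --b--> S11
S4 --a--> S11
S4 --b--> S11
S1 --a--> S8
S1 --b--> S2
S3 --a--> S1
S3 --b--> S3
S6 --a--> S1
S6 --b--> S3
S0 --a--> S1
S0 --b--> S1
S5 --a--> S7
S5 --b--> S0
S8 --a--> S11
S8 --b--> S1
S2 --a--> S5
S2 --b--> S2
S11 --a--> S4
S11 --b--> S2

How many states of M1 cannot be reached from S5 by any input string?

Starting at S5 and following transitions, the reachable set is {S0, S1, S2, S4, S5, S7, S8, S11}. That leaves S3, S6, S9, S10 unreachable — 4 in total.

4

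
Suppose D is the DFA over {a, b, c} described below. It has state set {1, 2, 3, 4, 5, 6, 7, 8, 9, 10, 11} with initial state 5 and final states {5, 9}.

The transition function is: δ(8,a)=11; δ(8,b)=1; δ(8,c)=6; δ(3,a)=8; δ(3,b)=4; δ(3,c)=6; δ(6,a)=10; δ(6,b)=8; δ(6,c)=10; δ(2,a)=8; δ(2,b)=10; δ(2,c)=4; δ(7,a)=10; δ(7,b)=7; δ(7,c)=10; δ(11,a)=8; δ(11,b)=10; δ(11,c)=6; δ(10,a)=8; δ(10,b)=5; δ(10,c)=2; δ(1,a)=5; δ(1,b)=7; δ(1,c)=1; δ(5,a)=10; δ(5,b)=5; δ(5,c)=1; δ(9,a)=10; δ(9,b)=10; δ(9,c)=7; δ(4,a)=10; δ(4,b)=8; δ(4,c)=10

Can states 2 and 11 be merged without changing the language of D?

Yes

States {3,9} cannot be reached from the start state, so discard them.
Start with accepting vs non-accepting: {5} | {1,2,4,6,7,8,10,11}.
Split {1,2,4,6,7,8,10,11} by δ(·,a) → {2,4,6,7,8,10,11} and {1}.
Split {2,4,6,7,8,10,11} by δ(·,b) → {2,4,6,7,11} and {8} and {10}.
Refine {2,4,6,7,11} on symbol a: members go to different blocks, giving {4,6,7} and {2,11}.
Refine {4,6,7} on symbol b: members go to different blocks, giving {4,6} and {7}.
No further refinement is possible. Final partition (7 blocks): {5} | {4,6} | {1} | {8} | {10} | {2,11} | {7}.
2 and 11 lie in the same block of the stable partition, so they are equivalent — no string distinguishes them.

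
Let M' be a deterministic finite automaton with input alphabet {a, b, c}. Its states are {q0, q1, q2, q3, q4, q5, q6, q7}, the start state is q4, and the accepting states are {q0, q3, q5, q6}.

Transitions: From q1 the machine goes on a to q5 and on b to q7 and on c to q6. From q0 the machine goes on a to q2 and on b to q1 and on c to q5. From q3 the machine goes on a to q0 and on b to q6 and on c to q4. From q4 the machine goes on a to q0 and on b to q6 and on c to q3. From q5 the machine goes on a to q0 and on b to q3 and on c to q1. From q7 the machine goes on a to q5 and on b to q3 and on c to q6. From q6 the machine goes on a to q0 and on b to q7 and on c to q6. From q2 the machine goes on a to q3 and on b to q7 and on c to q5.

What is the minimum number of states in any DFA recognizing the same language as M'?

8

Every state is reachable, so we keep all 8.
P0 = {q0,q3,q5,q6} | {q1,q2,q4,q7}.
Split {q0,q3,q5,q6} by δ(·,a) → {q3,q5,q6} and {q0}.
Refine {q3,q5,q6} on symbol b: members go to different blocks, giving {q3,q5} and {q6}.
On input b, block {q3,q5} splits into {q3} and {q5}.
Split {q1,q2,q4,q7} by δ(·,a) → {q1,q7} and {q2} and {q4}.
Split {q1,q7} by δ(·,b) → {q1} and {q7}.
The partition is now stable with 8 blocks: {q3} | {q1} | {q0} | {q6} | {q5} | {q2} | {q4} | {q7}.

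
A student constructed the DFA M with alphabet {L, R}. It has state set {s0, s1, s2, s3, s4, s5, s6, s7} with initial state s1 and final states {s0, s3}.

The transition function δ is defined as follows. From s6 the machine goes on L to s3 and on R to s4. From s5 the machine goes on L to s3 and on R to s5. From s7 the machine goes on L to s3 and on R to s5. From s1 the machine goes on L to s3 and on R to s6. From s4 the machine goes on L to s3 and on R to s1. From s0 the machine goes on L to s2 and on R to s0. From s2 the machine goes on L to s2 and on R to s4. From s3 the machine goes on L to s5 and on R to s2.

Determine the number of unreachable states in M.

BFS from s1 reaches {s1, s2, s3, s4, s5, s6}; the 2 state(s) s0, s7 are never visited.

2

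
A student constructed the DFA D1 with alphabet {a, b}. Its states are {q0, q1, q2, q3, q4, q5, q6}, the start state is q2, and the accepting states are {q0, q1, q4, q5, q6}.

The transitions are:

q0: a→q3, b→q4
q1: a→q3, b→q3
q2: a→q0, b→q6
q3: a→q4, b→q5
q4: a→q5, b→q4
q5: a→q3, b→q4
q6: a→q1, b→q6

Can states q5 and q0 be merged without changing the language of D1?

Yes

Initial partition by acceptance: {q0,q1,q4,q5,q6} | {q2,q3}.
On input a, block {q0,q1,q4,q5,q6} splits into {q0,q1,q5} and {q4,q6}.
Refine {q0,q1,q5} on symbol b: members go to different blocks, giving {q0,q5} and {q1}.
Refine {q2,q3} on symbol a: members go to different blocks, giving {q2} and {q3}.
Split {q4,q6} by δ(·,a) → {q4} and {q6}.
The partition is now stable with 6 blocks: {q0,q5} | {q2} | {q4} | {q1} | {q3} | {q6}.
q5 and q0 lie in the same block of the stable partition, so they are equivalent — no string distinguishes them.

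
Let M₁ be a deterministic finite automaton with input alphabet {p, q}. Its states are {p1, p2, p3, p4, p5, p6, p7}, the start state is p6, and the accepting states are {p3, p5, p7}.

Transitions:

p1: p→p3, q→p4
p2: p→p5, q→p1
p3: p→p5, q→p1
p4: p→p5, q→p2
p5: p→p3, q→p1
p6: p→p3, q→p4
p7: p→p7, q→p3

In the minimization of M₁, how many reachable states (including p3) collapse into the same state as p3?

First remove the unreachable states {p7}; 6 states remain.
P0 = {p3,p5} | {p1,p2,p4,p6}.
Stable partition: {p3,p5} | {p1,p2,p4,p6} — 2 equivalence classes.
The equivalence class containing p3 is {p3,p5}, of size 2.

2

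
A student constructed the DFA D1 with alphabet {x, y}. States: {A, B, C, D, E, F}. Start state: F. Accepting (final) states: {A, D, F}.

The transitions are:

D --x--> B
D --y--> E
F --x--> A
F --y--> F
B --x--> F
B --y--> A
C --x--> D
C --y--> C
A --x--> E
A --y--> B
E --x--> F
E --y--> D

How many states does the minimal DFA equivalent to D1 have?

Reachable states from the start: {A,B,D,E,F}. Unreachable: {C} — drop them.
P0 = {A,D,F} | {B,E}.
On input x, block {A,D,F} splits into {A,D} and {F}.
The partition is now stable with 3 blocks: {A,D} | {B,E} | {F}.

3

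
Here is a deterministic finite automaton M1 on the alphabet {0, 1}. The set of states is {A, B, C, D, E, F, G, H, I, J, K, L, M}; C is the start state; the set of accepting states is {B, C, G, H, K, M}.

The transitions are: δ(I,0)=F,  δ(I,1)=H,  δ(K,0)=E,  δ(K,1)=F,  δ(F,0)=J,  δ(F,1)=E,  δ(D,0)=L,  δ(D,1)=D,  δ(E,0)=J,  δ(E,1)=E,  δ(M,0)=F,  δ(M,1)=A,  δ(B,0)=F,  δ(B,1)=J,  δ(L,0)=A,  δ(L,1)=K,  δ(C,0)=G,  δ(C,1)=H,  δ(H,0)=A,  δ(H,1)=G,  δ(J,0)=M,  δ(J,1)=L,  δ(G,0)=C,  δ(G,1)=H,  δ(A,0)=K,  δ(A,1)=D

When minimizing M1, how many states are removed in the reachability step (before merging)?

BFS from C reaches {A, C, D, E, F, G, H, J, K, L, M}; the 2 state(s) B, I are never visited.

2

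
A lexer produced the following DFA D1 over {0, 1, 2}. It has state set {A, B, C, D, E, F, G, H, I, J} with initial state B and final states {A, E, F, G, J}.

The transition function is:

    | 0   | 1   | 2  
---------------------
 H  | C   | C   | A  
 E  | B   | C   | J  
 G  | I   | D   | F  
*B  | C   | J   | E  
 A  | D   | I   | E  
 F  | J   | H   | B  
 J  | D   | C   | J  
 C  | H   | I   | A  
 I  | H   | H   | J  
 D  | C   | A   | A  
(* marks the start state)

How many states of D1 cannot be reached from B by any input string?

BFS from B reaches {A, B, C, D, E, H, I, J}; the 2 state(s) F, G are never visited.

2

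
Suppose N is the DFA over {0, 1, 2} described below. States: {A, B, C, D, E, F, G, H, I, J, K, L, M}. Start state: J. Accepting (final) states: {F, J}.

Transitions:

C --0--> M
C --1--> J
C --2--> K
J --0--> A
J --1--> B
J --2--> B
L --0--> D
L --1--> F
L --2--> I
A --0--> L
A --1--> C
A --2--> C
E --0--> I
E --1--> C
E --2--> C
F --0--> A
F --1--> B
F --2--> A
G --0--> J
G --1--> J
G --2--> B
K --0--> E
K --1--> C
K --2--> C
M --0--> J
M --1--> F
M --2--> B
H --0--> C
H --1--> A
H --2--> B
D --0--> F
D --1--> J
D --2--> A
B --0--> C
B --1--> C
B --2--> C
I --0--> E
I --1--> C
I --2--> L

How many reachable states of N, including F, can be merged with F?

Reachable states from the start: {A,B,C,D,E,F,I,J,K,L,M}. Unreachable: {G,H} — drop them.
Initial partition by acceptance: {F,J} | {A,B,C,D,E,I,K,L,M}.
On input 0, block {A,B,C,D,E,I,K,L,M} splits into {A,B,C,E,I,K,L} and {D,M}.
Refine {A,B,C,E,I,K,L} on symbol 0: members go to different blocks, giving {A,B,E,I,K} and {C,L}.
On input 0, block {A,B,E,I,K} splits into {E,I,K} and {A,B}.
No further refinement is possible. Final partition (5 blocks): {F,J} | {E,I,K} | {D,M} | {C,L} | {A,B}.
State F belongs to the block {F,J}, which has 2 states.

2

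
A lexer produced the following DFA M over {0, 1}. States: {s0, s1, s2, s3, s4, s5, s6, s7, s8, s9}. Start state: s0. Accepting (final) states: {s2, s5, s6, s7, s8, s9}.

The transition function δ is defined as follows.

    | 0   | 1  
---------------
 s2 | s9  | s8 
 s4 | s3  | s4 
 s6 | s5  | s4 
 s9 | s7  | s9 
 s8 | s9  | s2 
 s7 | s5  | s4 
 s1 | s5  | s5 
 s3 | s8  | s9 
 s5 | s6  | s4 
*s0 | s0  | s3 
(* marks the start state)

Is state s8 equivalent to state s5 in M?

States {s1} cannot be reached from the start state, so discard them.
Start with accepting vs non-accepting: {s2,s5,s6,s7,s8,s9} | {s0,s3,s4}.
On input 1, block {s2,s5,s6,s7,s8,s9} splits into {s2,s8,s9} and {s5,s6,s7}.
Refine {s2,s8,s9} on symbol 0: members go to different blocks, giving {s2,s8} and {s9}.
On input 0, block {s0,s3,s4} splits into {s0,s4} and {s3}.
Split {s0,s4} by δ(·,0) → {s0} and {s4}.
Stable partition: {s2,s8} | {s0} | {s5,s6,s7} | {s9} | {s3} | {s4} — 6 equivalence classes.
s8 and s5 end up in different blocks, so they are distinguishable. For instance, the string '1' is accepted from only s8.

No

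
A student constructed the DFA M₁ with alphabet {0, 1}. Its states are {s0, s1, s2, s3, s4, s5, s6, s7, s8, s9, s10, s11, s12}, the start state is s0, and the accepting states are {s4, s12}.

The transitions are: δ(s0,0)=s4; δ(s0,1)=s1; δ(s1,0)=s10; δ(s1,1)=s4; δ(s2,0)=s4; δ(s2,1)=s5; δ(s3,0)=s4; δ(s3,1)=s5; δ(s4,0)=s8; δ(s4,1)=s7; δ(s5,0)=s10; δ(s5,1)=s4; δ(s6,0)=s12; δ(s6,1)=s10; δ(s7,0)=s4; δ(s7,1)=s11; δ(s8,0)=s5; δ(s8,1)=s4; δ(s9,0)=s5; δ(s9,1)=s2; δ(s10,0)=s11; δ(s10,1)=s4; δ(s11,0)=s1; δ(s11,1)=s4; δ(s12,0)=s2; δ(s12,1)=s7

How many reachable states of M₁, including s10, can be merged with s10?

5

States {s2,s3,s6,s9,s12} cannot be reached from the start state, so discard them.
Start with accepting vs non-accepting: {s4} | {s0,s1,s5,s7,s8,s10,s11}.
Split {s0,s1,s5,s7,s8,s10,s11} by δ(·,0) → {s1,s5,s8,s10,s11} and {s0,s7}.
The partition is now stable with 3 blocks: {s4} | {s1,s5,s8,s10,s11} | {s0,s7}.
State s10 belongs to the block {s1,s5,s8,s10,s11}, which has 5 states.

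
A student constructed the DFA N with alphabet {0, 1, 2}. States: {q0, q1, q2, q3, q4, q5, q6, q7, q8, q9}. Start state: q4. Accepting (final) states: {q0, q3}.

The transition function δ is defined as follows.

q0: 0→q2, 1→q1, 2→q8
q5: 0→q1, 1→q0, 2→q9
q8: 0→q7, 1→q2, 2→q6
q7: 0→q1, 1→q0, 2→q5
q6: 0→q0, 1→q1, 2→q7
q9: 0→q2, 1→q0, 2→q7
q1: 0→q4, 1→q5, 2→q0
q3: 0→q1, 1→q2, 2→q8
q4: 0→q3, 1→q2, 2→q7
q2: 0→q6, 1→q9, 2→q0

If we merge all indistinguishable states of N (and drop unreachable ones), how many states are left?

Initial partition by acceptance: {q0,q3} | {q1,q2,q4,q5,q6,q7,q8,q9}.
Split {q1,q2,q4,q5,q6,q7,q8,q9} by δ(·,0) → {q1,q2,q5,q7,q8,q9} and {q4,q6}.
On input 0, block {q1,q2,q5,q7,q8,q9} splits into {q5,q7,q8,q9} and {q1,q2}.
On input 0, block {q5,q7,q8,q9} splits into {q5,q7,q9} and {q8}.
The partition is now stable with 5 blocks: {q0,q3} | {q5,q7,q9} | {q4,q6} | {q1,q2} | {q8}.

5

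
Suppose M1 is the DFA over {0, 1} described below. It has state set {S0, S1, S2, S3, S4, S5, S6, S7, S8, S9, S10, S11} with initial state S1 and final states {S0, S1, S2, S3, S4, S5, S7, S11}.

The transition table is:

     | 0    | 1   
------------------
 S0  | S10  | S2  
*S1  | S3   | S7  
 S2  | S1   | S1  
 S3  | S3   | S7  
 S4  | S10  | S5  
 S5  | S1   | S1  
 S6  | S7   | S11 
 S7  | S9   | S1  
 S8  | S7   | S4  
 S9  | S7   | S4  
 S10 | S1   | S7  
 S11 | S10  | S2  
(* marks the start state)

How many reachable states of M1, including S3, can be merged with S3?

States {S0,S2,S6,S8,S11} cannot be reached from the start state, so discard them.
Initial partition by acceptance: {S1,S3,S4,S5,S7} | {S9,S10}.
On input 0, block {S1,S3,S4,S5,S7} splits into {S1,S3,S5} and {S4,S7}.
Refine {S1,S3,S5} on symbol 1: members go to different blocks, giving {S1,S3} and {S5}.
Refine {S9,S10} on symbol 0: members go to different blocks, giving {S9} and {S10}.
On input 0, block {S4,S7} splits into {S4} and {S7}.
Stable partition: {S1,S3} | {S9} | {S4} | {S5} | {S10} | {S7} — 6 equivalence classes.
The equivalence class containing S3 is {S1,S3}, of size 2.

2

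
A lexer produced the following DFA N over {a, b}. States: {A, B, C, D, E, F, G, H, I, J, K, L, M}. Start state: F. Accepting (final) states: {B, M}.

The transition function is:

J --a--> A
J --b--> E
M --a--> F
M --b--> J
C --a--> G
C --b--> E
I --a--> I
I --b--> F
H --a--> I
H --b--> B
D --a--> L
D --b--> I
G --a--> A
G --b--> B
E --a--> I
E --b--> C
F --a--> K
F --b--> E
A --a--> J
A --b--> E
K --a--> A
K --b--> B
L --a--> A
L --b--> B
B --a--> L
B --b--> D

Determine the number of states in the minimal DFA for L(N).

States {H,M} cannot be reached from the start state, so discard them.
Start with accepting vs non-accepting: {B} | {A,C,D,E,F,G,I,J,K,L}.
Split {A,C,D,E,F,G,I,J,K,L} by δ(·,b) → {A,C,D,E,F,I,J} and {G,K,L}.
On input a, block {A,C,D,E,F,I,J} splits into {A,E,I,J} and {C,D,F}.
Refine {A,E,I,J} on symbol b: members go to different blocks, giving {A,J} and {E,I}.
The partition is now stable with 5 blocks: {B} | {A,J} | {G,K,L} | {C,D,F} | {E,I}.

5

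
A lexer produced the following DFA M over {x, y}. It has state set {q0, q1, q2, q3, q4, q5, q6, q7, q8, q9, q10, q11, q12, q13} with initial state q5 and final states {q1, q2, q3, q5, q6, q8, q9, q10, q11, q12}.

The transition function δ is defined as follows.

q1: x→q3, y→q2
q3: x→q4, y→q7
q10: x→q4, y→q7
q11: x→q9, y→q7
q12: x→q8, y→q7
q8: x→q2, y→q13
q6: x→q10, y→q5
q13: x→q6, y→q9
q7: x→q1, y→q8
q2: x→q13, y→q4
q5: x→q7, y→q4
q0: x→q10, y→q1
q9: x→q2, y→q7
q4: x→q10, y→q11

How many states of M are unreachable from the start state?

2

BFS from q5 reaches {q1, q2, q3, q4, q5, q6, q7, q8, q9, q10, q11, q13}; the 2 state(s) q0, q12 are never visited.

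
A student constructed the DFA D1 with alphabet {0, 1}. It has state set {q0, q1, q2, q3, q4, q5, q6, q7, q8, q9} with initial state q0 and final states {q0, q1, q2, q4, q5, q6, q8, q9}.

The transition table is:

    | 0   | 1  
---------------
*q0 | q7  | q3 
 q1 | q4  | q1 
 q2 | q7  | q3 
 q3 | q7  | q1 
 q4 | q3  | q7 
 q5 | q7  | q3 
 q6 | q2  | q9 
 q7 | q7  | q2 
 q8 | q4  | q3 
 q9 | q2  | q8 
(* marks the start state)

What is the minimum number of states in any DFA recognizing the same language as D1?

First remove the unreachable states {q5,q6,q8,q9}; 6 states remain.
P0 = {q0,q1,q2,q4} | {q3,q7}.
Split {q0,q1,q2,q4} by δ(·,0) → {q0,q2,q4} and {q1}.
Split {q3,q7} by δ(·,1) → {q3} and {q7}.
Refine {q0,q2,q4} on symbol 0: members go to different blocks, giving {q0,q2} and {q4}.
No further refinement is possible. Final partition (5 blocks): {q0,q2} | {q3} | {q1} | {q7} | {q4}.

5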